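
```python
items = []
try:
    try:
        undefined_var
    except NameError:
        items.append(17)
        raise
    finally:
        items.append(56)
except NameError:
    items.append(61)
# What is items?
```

Step-by-step execution trace:
1. Inner try: `undefined_var` raises NameError.
2. Inner `except NameError` matches → `items.append(17)` → items = [17].
3. bare `raise` re-raises NameError.
4. Inner `finally` runs during unwinding: `items.append(56)` → items = [17, 56].
5. Outer `except NameError` matches → `items.append(61)` → items = [17, 56, 61].
Result: [17, 56, 61]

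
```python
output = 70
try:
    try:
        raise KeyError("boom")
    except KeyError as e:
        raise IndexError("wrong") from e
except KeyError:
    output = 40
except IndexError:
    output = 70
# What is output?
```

Step-by-step execution trace:
1. Inner try raises KeyError; inner `except KeyError as e` catches it.
2. `raise IndexError(...) from e` raises IndexError (KeyError is attached as __cause__, but only IndexError is active).
3. Outer `except KeyError` does not match IndexError; skipped.
4. Outer `except IndexError` matches → output = 70.
Result: 70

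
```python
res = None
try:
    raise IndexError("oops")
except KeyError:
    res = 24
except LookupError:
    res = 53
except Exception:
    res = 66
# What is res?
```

Step-by-step execution trace:
1. `raise IndexError(...)` raises IndexError.
2. `except KeyError` does not match (IndexError is not a subclass of KeyError); skipped.
3. `except LookupError` matches (IndexError is a subclass of LookupError) → res = 53.
4. `except Exception` is not reached.
Result: 53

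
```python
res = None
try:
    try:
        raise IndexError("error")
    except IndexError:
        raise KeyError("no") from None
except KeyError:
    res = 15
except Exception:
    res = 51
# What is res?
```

Step-by-step execution trace:
1. Inner try raises IndexError; inner `except IndexError` catches it.
2. `raise KeyError(...) from None` raises KeyError (from None suppresses __context__, but the active exception is still KeyError).
3. Outer `except KeyError` matches → res = 15.
4. `except Exception` is not reached.
Result: 15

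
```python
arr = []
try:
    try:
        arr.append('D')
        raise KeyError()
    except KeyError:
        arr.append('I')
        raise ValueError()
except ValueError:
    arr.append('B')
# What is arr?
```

Step-by-step execution trace:
1. Inner try: `arr.append('D')` → arr = ['D'].
2. `raise KeyError()` raises KeyError.
3. Inner `except KeyError` matches → `arr.append('I')` → arr = ['D', 'I'].
4. `raise ValueError()` raises ValueError; propagates to outer try.
5. Outer `except ValueError` matches → `arr.append('B')` → arr = ['D', 'I', 'B'].
Result: ['D', 'I', 'B']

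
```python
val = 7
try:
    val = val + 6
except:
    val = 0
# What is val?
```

Step-by-step execution trace:
1. val starts at 7.
2. try: `val = val + 6` → val = 13. No exception raised.
3. `except` is skipped.
Result: 13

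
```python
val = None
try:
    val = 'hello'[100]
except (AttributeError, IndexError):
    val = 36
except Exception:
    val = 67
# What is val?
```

Step-by-step execution trace:
1. `val = 'hello'[100]` raises IndexError.
2. `except (AttributeError, IndexError)` matches (IndexError is in the tuple) → val = 36.
3. `except Exception` is not reached.
Result: 36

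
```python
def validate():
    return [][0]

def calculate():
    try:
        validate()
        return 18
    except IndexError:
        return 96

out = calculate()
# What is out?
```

Step-by-step execution trace:
1. `calculate()` calls `validate()`.
2. `validate()` evaluates `[][0]`, which raises IndexError; it propagates to the caller.
3. `return 18` is not reached.
4. `except IndexError` in calculate matches → returns 96.
5. out = 96.
Result: 96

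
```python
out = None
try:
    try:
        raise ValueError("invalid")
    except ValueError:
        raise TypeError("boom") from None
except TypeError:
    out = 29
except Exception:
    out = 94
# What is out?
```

Step-by-step execution trace:
1. Inner try raises ValueError; inner `except ValueError` catches it.
2. `raise TypeError(...) from None` raises TypeError (from None suppresses __context__, but the active exception is still TypeError).
3. Outer `except TypeError` matches → out = 29.
4. `except Exception` is not reached.
Result: 29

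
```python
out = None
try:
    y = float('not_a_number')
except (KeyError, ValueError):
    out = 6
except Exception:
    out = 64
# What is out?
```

Step-by-step execution trace:
1. `y = float('not_a_number')` raises ValueError.
2. `except (KeyError, ValueError)` matches (ValueError is in the tuple) → out = 6.
3. `except Exception` is not reached.
Result: 6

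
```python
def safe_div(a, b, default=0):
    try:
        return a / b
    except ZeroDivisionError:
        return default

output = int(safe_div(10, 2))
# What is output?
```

Step-by-step execution trace:
1. `safe_div(10, 2)` enters try: `return 10 / 2` → returns 5.0. No exception raised.
2. `except ZeroDivisionError` is skipped.
3. `int(5.0)` → 5 → output = 5.
Result: 5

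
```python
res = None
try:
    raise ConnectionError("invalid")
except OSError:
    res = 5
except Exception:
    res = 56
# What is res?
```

Step-by-step execution trace:
1. `raise ConnectionError(...)` raises ConnectionError.
2. `except OSError` matches (ConnectionError is a subclass of OSError) → res = 5.
3. `except Exception` is not reached.
Result: 5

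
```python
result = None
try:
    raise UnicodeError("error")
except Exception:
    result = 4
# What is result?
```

Step-by-step execution trace:
1. `raise UnicodeError(...)` raises UnicodeError.
2. `except Exception` matches (UnicodeError is a subclass of Exception) → result = 4.
Result: 4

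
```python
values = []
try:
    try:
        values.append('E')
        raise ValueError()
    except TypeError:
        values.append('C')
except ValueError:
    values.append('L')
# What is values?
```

Step-by-step execution trace:
1. Inner try: `values.append('E')` → values = ['E'].
2. `raise ValueError()` raises ValueError.
3. Inner `except TypeError` does not match ValueError; exception propagates to outer try.
4. Outer `except ValueError` matches → `values.append('L')` → values = ['E', 'L'].
Result: ['E', 'L']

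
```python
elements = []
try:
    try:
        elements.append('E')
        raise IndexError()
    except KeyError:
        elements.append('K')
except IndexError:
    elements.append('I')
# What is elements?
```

Step-by-step execution trace:
1. Inner try: `elements.append('E')` → elements = ['E'].
2. `raise IndexError()` raises IndexError.
3. Inner `except KeyError` does not match IndexError; exception propagates to outer try.
4. Outer `except IndexError` matches → `elements.append('I')` → elements = ['E', 'I'].
Result: ['E', 'I']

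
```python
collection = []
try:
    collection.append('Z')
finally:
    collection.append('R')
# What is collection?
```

Step-by-step execution trace:
1. try: `collection.append('Z')` → collection = ['Z'].
2. The try body completes without raising.
3. finally always runs: `collection.append('R')` → collection = ['Z', 'R'].
Result: ['Z', 'R']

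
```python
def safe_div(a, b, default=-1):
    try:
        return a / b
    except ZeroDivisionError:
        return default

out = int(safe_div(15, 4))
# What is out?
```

Step-by-step execution trace:
1. `safe_div(15, 4)` enters try: `return 15 / 4` → returns 3.75. No exception raised.
2. `except ZeroDivisionError` is skipped.
3. `int(3.75)` → 3 → out = 3.
Result: 3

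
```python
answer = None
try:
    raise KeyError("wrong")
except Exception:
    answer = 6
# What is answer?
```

Step-by-step execution trace:
1. `raise KeyError(...)` raises KeyError.
2. `except Exception` matches (KeyError is a subclass of Exception) → answer = 6.
Result: 6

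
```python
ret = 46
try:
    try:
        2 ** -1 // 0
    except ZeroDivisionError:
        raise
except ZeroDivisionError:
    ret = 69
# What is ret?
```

Step-by-step execution trace:
1. Inner try: `2 ** -1 // 0` raises ZeroDivisionError.
2. Inner `except ZeroDivisionError` matches; bare `raise` re-raises the same ZeroDivisionError.
3. Outer `except ZeroDivisionError` matches → ret = 69.
Result: 69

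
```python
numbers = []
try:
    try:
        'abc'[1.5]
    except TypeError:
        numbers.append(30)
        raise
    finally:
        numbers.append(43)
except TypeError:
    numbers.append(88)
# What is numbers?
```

Step-by-step execution trace:
1. Inner try: `'abc'[1.5]` raises TypeError.
2. Inner `except TypeError` matches → `numbers.append(30)` → numbers = [30].
3. bare `raise` re-raises TypeError.
4. Inner `finally` runs during unwinding: `numbers.append(43)` → numbers = [30, 43].
5. Outer `except TypeError` matches → `numbers.append(88)` → numbers = [30, 43, 88].
Result: [30, 43, 88]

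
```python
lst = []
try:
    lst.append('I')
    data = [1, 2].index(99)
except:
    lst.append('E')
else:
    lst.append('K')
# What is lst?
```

Step-by-step execution trace:
1. try: `lst.append('I')` → lst = ['I'].
2. `data = [1, 2].index(99)` raises ValueError.
3. bare `except` matches → `lst.append('E')` → lst = ['I', 'E'].
4. `else` is skipped (an exception was raised).
Result: ['I', 'E']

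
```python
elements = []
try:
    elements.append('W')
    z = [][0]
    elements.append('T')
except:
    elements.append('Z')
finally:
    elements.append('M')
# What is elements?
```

Step-by-step execution trace:
1. try: `elements.append('W')` → elements = ['W'].
2. `z = [][0]` raises IndexError; `elements.append('T')` is not reached.
3. bare `except` matches → `elements.append('Z')` → elements = ['W', 'Z'].
4. finally always runs: `elements.append('M')` → elements = ['W', 'Z', 'M'].
Result: ['W', 'Z', 'M']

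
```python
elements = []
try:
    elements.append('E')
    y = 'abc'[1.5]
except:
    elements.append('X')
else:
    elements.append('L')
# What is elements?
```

Step-by-step execution trace:
1. try: `elements.append('E')` → elements = ['E'].
2. `y = 'abc'[1.5]` raises TypeError.
3. bare `except` matches → `elements.append('X')` → elements = ['E', 'X'].
4. `else` is skipped (an exception was raised).
Result: ['E', 'X']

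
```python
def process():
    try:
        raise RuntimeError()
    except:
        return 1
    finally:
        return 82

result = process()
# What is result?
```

Step-by-step execution trace:
1. `process()` enters try: `raise RuntimeError()` raises RuntimeError.
2. bare `except` matches → `return 1` sets pending return value 1.
3. Before returning, `finally: return 82` runs and overrides the pending return.
4. process() returns 82 → result = 82.
Result: 82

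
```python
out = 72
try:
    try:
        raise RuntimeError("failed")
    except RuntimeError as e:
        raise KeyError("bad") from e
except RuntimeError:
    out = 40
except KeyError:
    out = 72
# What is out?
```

Step-by-step execution trace:
1. Inner try raises RuntimeError; inner `except RuntimeError as e` catches it.
2. `raise KeyError(...) from e` raises KeyError (RuntimeError is attached as __cause__, but only KeyError is active).
3. Outer `except RuntimeError` does not match KeyError; skipped.
4. Outer `except KeyError` matches → out = 72.
Result: 72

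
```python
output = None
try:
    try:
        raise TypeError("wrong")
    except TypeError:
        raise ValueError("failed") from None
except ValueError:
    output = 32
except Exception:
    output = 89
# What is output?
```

Step-by-step execution trace:
1. Inner try raises TypeError; inner `except TypeError` catches it.
2. `raise ValueError(...) from None` raises ValueError (from None suppresses __context__, but the active exception is still ValueError).
3. Outer `except ValueError` matches → output = 32.
4. `except Exception` is not reached.
Result: 32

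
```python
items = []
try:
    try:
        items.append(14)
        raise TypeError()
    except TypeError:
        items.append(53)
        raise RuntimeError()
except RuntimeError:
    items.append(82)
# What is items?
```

Step-by-step execution trace:
1. Inner try: `items.append(14)` → items = [14].
2. `raise TypeError()` raises TypeError.
3. Inner `except TypeError` matches → `items.append(53)` → items = [14, 53].
4. `raise RuntimeError()` raises RuntimeError; propagates to outer try.
5. Outer `except RuntimeError` matches → `items.append(82)` → items = [14, 53, 82].
Result: [14, 53, 82]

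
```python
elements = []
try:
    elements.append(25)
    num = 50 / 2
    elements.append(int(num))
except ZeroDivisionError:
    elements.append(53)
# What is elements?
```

Step-by-step execution trace:
1. try: `elements.append(25)` → elements = [25].
2. `num = 50 / 2` → num = 25.0. No exception raised.
3. `elements.append(int(num))` → elements = [25, 25].
4. `except ZeroDivisionError` is skipped (no exception was raised).
Result: [25, 25]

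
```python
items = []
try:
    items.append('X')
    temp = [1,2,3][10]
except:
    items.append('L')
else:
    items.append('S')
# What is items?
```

Step-by-step execution trace:
1. try: `items.append('X')` → items = ['X'].
2. `temp = [1,2,3][10]` raises IndexError.
3. bare `except` matches → `items.append('L')` → items = ['X', 'L'].
4. `else` is skipped (an exception was raised).
Result: ['X', 'L']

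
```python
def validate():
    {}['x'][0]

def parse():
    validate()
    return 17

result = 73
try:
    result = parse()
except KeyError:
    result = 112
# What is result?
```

Step-by-step execution trace:
1. result starts at 73.
2. try: `parse()` calls `validate()`.
3. `validate()` evaluates `{}['x'][0]`, which raises KeyError; it propagates through parse (uncaught).
4. `return 17` in parse is not reached; the assignment to result does not complete.
5. `except KeyError` matches → result = 112.
Result: 112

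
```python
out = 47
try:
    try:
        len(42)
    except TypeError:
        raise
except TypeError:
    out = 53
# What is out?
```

Step-by-step execution trace:
1. Inner try: `len(42)` raises TypeError.
2. Inner `except TypeError` matches; bare `raise` re-raises the same TypeError.
3. Outer `except TypeError` matches → out = 53.
Result: 53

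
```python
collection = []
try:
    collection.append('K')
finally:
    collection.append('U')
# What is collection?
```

Step-by-step execution trace:
1. try: `collection.append('K')` → collection = ['K'].
2. The try body completes without raising.
3. finally always runs: `collection.append('U')` → collection = ['K', 'U'].
Result: ['K', 'U']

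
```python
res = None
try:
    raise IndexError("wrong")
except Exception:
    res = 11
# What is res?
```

Step-by-step execution trace:
1. `raise IndexError(...)` raises IndexError.
2. `except Exception` matches (IndexError is a subclass of Exception) → res = 11.
Result: 11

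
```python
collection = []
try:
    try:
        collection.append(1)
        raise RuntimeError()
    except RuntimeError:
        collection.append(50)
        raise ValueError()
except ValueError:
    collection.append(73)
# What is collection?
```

Step-by-step execution trace:
1. Inner try: `collection.append(1)` → collection = [1].
2. `raise RuntimeError()` raises RuntimeError.
3. Inner `except RuntimeError` matches → `collection.append(50)` → collection = [1, 50].
4. `raise ValueError()` raises ValueError; propagates to outer try.
5. Outer `except ValueError` matches → `collection.append(73)` → collection = [1, 50, 73].
Result: [1, 50, 73]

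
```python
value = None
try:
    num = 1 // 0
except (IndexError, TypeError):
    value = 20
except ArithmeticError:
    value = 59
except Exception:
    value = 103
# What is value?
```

Step-by-step execution trace:
1. `num = 1 // 0` raises ZeroDivisionError.
2. `except (IndexError, TypeError)` does not match ZeroDivisionError; skipped.
3. `except ArithmeticError` matches (ZeroDivisionError is a subclass of ArithmeticError) → value = 59.
4. `except Exception` is not reached.
Result: 59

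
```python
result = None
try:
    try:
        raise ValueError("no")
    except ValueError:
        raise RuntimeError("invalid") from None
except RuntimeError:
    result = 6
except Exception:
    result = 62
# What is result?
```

Step-by-step execution trace:
1. Inner try raises ValueError; inner `except ValueError` catches it.
2. `raise RuntimeError(...) from None` raises RuntimeError (from None suppresses __context__, but the active exception is still RuntimeError).
3. Outer `except RuntimeError` matches → result = 6.
4. `except Exception` is not reached.
Result: 6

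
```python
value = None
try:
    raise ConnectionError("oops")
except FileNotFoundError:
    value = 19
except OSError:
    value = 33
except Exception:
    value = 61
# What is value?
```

Step-by-step execution trace:
1. `raise ConnectionError(...)` raises ConnectionError.
2. `except FileNotFoundError` does not match (ConnectionError is not a subclass of FileNotFoundError); skipped.
3. `except OSError` matches (ConnectionError is a subclass of OSError) → value = 33.
4. `except Exception` is not reached.
Result: 33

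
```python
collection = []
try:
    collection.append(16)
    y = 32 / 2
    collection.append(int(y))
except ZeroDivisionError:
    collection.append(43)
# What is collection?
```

Step-by-step execution trace:
1. try: `collection.append(16)` → collection = [16].
2. `y = 32 / 2` → y = 16.0. No exception raised.
3. `collection.append(int(y))` → collection = [16, 16].
4. `except ZeroDivisionError` is skipped (no exception was raised).
Result: [16, 16]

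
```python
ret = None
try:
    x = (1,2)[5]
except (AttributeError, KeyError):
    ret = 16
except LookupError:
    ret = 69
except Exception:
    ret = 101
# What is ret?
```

Step-by-step execution trace:
1. `x = (1,2)[5]` raises IndexError.
2. `except (AttributeError, KeyError)` does not match IndexError; skipped.
3. `except LookupError` matches (IndexError is a subclass of LookupError) → ret = 69.
4. `except Exception` is not reached.
Result: 69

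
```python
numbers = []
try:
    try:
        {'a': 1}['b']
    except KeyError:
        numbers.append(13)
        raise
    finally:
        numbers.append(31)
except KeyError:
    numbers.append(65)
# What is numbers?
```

Step-by-step execution trace:
1. Inner try: `{'a': 1}['b']` raises KeyError.
2. Inner `except KeyError` matches → `numbers.append(13)` → numbers = [13].
3. bare `raise` re-raises KeyError.
4. Inner `finally` runs during unwinding: `numbers.append(31)` → numbers = [13, 31].
5. Outer `except KeyError` matches → `numbers.append(65)` → numbers = [13, 31, 65].
Result: [13, 31, 65]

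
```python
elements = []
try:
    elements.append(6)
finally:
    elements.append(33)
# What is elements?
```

Step-by-step execution trace:
1. try: `elements.append(6)` → elements = [6].
2. The try body completes without raising.
3. finally always runs: `elements.append(33)` → elements = [6, 33].
Result: [6, 33]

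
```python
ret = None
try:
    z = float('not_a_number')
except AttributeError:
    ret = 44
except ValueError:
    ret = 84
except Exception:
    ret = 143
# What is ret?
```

Step-by-step execution trace:
1. `z = float('not_a_number')` raises ValueError.
2. `except AttributeError` does not match ValueError; skipped.
3. `except ValueError` matches → ret = 84.
4. Remaining except clauses are skipped.
Result: 84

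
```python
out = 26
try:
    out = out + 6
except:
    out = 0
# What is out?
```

Step-by-step execution trace:
1. out starts at 26.
2. try: `out = out + 6` → out = 32. No exception raised.
3. `except` is skipped.
Result: 32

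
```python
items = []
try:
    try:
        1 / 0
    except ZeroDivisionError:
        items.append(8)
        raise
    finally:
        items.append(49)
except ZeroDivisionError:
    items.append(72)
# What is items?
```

Step-by-step execution trace:
1. Inner try: `1 / 0` raises ZeroDivisionError.
2. Inner `except ZeroDivisionError` matches → `items.append(8)` → items = [8].
3. bare `raise` re-raises ZeroDivisionError.
4. Inner `finally` runs during unwinding: `items.append(49)` → items = [8, 49].
5. Outer `except ZeroDivisionError` matches → `items.append(72)` → items = [8, 49, 72].
Result: [8, 49, 72]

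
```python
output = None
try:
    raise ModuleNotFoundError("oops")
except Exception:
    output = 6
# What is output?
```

Step-by-step execution trace:
1. `raise ModuleNotFoundError(...)` raises ModuleNotFoundError.
2. `except Exception` matches (ModuleNotFoundError is a subclass of Exception) → output = 6.
Result: 6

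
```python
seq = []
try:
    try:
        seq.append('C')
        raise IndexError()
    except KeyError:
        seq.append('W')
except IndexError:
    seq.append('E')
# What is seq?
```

Step-by-step execution trace:
1. Inner try: `seq.append('C')` → seq = ['C'].
2. `raise IndexError()` raises IndexError.
3. Inner `except KeyError` does not match IndexError; exception propagates to outer try.
4. Outer `except IndexError` matches → `seq.append('E')` → seq = ['C', 'E'].
Result: ['C', 'E']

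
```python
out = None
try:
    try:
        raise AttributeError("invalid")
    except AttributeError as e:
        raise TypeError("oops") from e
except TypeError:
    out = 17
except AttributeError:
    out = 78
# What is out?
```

Step-by-step execution trace:
1. Inner try raises AttributeError; inner `except AttributeError as e` catches it.
2. `raise TypeError(...) from e` raises TypeError (AttributeError is attached as __cause__, but only TypeError is active).
3. Outer `except TypeError` matches → out = 17.
4. `except AttributeError` is not reached.
Result: 17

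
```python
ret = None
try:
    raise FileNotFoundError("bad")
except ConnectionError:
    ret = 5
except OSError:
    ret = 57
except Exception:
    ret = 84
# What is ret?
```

Step-by-step execution trace:
1. `raise FileNotFoundError(...)` raises FileNotFoundError.
2. `except ConnectionError` does not match (FileNotFoundError is not a subclass of ConnectionError); skipped.
3. `except OSError` matches (FileNotFoundError is a subclass of OSError) → ret = 57.
4. `except Exception` is not reached.
Result: 57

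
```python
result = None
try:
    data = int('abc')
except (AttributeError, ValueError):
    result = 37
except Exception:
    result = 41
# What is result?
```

Step-by-step execution trace:
1. `data = int('abc')` raises ValueError.
2. `except (AttributeError, ValueError)` matches (ValueError is in the tuple) → result = 37.
3. `except Exception` is not reached.
Result: 37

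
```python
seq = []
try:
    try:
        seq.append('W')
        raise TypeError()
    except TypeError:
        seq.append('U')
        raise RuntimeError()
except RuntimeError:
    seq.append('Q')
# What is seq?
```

Step-by-step execution trace:
1. Inner try: `seq.append('W')` → seq = ['W'].
2. `raise TypeError()` raises TypeError.
3. Inner `except TypeError` matches → `seq.append('U')` → seq = ['W', 'U'].
4. `raise RuntimeError()` raises RuntimeError; propagates to outer try.
5. Outer `except RuntimeError` matches → `seq.append('Q')` → seq = ['W', 'U', 'Q'].
Result: ['W', 'U', 'Q']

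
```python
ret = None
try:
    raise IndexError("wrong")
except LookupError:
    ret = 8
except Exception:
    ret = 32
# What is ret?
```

Step-by-step execution trace:
1. `raise IndexError(...)` raises IndexError.
2. `except LookupError` matches (IndexError is a subclass of LookupError) → ret = 8.
3. `except Exception` is not reached.
Result: 8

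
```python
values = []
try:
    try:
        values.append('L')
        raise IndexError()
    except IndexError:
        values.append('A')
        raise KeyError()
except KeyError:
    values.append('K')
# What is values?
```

Step-by-step execution trace:
1. Inner try: `values.append('L')` → values = ['L'].
2. `raise IndexError()` raises IndexError.
3. Inner `except IndexError` matches → `values.append('A')` → values = ['L', 'A'].
4. `raise KeyError()` raises KeyError; propagates to outer try.
5. Outer `except KeyError` matches → `values.append('K')` → values = ['L', 'A', 'K'].
Result: ['L', 'A', 'K']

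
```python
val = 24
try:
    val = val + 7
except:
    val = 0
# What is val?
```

Step-by-step execution trace:
1. val starts at 24.
2. try: `val = val + 7` → val = 31. No exception raised.
3. `except` is skipped.
Result: 31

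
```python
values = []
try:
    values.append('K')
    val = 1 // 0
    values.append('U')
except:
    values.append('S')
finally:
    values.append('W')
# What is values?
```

Step-by-step execution trace:
1. try: `values.append('K')` → values = ['K'].
2. `val = 1 // 0` raises ZeroDivisionError; `values.append('U')` is not reached.
3. bare `except` matches → `values.append('S')` → values = ['K', 'S'].
4. finally always runs: `values.append('W')` → values = ['K', 'S', 'W'].
Result: ['K', 'S', 'W']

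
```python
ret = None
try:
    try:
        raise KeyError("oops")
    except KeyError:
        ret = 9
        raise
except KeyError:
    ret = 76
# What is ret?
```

Step-by-step execution trace:
1. Inner try: `raise KeyError("oops")` raises KeyError.
2. Inner `except KeyError` matches → ret = 9.
3. bare `raise` re-raises the same KeyError.
4. Outer `except KeyError` matches → ret = 76.
Result: 76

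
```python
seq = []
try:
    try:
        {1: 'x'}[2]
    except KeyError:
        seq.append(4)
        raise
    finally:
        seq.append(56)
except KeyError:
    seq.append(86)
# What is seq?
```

Step-by-step execution trace:
1. Inner try: `{1: 'x'}[2]` raises KeyError.
2. Inner `except KeyError` matches → `seq.append(4)` → seq = [4].
3. bare `raise` re-raises KeyError.
4. Inner `finally` runs during unwinding: `seq.append(56)` → seq = [4, 56].
5. Outer `except KeyError` matches → `seq.append(86)` → seq = [4, 56, 86].
Result: [4, 56, 86]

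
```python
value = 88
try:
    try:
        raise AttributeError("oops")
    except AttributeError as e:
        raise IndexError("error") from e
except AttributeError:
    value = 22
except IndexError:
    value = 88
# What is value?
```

Step-by-step execution trace:
1. Inner try raises AttributeError; inner `except AttributeError as e` catches it.
2. `raise IndexError(...) from e` raises IndexError (AttributeError is attached as __cause__, but only IndexError is active).
3. Outer `except AttributeError` does not match IndexError; skipped.
4. Outer `except IndexError` matches → value = 88.
Result: 88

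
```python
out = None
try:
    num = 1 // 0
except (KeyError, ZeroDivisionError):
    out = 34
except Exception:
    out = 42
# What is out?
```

Step-by-step execution trace:
1. `num = 1 // 0` raises ZeroDivisionError.
2. `except (KeyError, ZeroDivisionError)` matches (ZeroDivisionError is in the tuple) → out = 34.
3. `except Exception` is not reached.
Result: 34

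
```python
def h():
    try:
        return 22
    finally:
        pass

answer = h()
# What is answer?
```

Step-by-step execution trace:
1. `h()` enters try: `return 22` sets pending return value 22.
2. Before returning, `finally: pass` runs (no effect).
3. h() returns 22 → answer = 22.
Result: 22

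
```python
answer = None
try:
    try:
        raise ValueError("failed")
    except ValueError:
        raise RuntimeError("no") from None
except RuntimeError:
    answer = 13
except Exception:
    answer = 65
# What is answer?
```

Step-by-step execution trace:
1. Inner try raises ValueError; inner `except ValueError` catches it.
2. `raise RuntimeError(...) from None` raises RuntimeError (from None suppresses __context__, but the active exception is still RuntimeError).
3. Outer `except RuntimeError` matches → answer = 13.
4. `except Exception` is not reached.
Result: 13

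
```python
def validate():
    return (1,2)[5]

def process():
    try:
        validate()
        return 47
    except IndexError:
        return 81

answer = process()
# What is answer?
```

Step-by-step execution trace:
1. `process()` calls `validate()`.
2. `validate()` evaluates `(1,2)[5]`, which raises IndexError; it propagates to the caller.
3. `return 47` is not reached.
4. `except IndexError` in process matches → returns 81.
5. answer = 81.
Result: 81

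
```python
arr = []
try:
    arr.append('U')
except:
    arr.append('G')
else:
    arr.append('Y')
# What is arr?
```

Step-by-step execution trace:
1. try: `arr.append('U')` → arr = ['U']. No exception raised.
2. `except` is skipped.
3. `else` runs (try completed without exception): `arr.append('Y')` → arr = ['U', 'Y'].
Result: ['U', 'Y']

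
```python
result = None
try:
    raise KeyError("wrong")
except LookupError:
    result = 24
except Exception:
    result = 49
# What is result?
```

Step-by-step execution trace:
1. `raise KeyError(...)` raises KeyError.
2. `except LookupError` matches (KeyError is a subclass of LookupError) → result = 24.
3. `except Exception` is not reached.
Result: 24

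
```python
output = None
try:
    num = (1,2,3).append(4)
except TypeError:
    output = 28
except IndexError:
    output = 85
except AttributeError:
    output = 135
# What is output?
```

Step-by-step execution trace:
1. `num = (1,2,3).append(4)` raises AttributeError.
2. `except TypeError` does not match AttributeError; skipped.
3. `except IndexError` does not match AttributeError; skipped.
4. `except AttributeError` matches → output = 135.
Result: 135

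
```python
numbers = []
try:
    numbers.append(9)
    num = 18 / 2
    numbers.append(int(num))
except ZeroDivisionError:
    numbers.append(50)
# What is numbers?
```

Step-by-step execution trace:
1. try: `numbers.append(9)` → numbers = [9].
2. `num = 18 / 2` → num = 9.0. No exception raised.
3. `numbers.append(int(num))` → numbers = [9, 9].
4. `except ZeroDivisionError` is skipped (no exception was raised).
Result: [9, 9]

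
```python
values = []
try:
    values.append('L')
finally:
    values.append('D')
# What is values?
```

Step-by-step execution trace:
1. try: `values.append('L')` → values = ['L'].
2. The try body completes without raising.
3. finally always runs: `values.append('D')` → values = ['L', 'D'].
Result: ['L', 'D']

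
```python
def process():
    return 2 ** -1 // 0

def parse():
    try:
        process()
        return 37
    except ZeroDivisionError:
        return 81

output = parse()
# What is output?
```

Step-by-step execution trace:
1. `parse()` calls `process()`.
2. `process()` evaluates `2 ** -1 // 0`, which raises ZeroDivisionError; it propagates to the caller.
3. `return 37` is not reached.
4. `except ZeroDivisionError` in parse matches → returns 81.
5. output = 81.
Result: 81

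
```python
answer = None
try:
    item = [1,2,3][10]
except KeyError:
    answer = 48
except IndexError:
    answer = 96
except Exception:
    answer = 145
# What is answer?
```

Step-by-step execution trace:
1. `item = [1,2,3][10]` raises IndexError.
2. `except KeyError` does not match IndexError; skipped.
3. `except IndexError` matches → answer = 96.
4. Remaining except clauses are skipped.
Result: 96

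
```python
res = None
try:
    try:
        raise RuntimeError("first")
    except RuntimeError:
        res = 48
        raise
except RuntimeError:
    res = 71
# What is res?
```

Step-by-step execution trace:
1. Inner try: `raise RuntimeError("first")` raises RuntimeError.
2. Inner `except RuntimeError` matches → res = 48.
3. bare `raise` re-raises the same RuntimeError.
4. Outer `except RuntimeError` matches → res = 71.
Result: 71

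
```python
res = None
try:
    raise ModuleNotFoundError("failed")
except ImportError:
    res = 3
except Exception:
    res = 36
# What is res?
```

Step-by-step execution trace:
1. `raise ModuleNotFoundError(...)` raises ModuleNotFoundError.
2. `except ImportError` matches (ModuleNotFoundError is a subclass of ImportError) → res = 3.
3. `except Exception` is not reached.
Result: 3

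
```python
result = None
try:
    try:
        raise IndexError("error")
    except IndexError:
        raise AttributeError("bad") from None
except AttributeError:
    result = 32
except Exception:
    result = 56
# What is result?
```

Step-by-step execution trace:
1. Inner try raises IndexError; inner `except IndexError` catches it.
2. `raise AttributeError(...) from None` raises AttributeError (from None suppresses __context__, but the active exception is still AttributeError).
3. Outer `except AttributeError` matches → result = 32.
4. `except Exception` is not reached.
Result: 32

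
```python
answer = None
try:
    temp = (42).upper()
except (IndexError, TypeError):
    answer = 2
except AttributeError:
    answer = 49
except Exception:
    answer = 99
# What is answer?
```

Step-by-step execution trace:
1. `temp = (42).upper()` raises AttributeError.
2. `except (IndexError, TypeError)` does not match AttributeError; skipped.
3. `except AttributeError` matches (exact type match) → answer = 49.
4. `except Exception` is not reached.
Result: 49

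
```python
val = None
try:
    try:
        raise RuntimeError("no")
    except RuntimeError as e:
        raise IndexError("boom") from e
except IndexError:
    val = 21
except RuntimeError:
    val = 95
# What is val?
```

Step-by-step execution trace:
1. Inner try raises RuntimeError; inner `except RuntimeError as e` catches it.
2. `raise IndexError(...) from e` raises IndexError (RuntimeError is attached as __cause__, but only IndexError is active).
3. Outer `except IndexError` matches → val = 21.
4. `except RuntimeError` is not reached.
Result: 21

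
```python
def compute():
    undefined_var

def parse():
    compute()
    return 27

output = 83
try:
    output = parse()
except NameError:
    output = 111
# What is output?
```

Step-by-step execution trace:
1. output starts at 83.
2. try: `parse()` calls `compute()`.
3. `compute()` evaluates `undefined_var`, which raises NameError; it propagates through parse (uncaught).
4. `return 27` in parse is not reached; the assignment to output does not complete.
5. `except NameError` matches → output = 111.
Result: 111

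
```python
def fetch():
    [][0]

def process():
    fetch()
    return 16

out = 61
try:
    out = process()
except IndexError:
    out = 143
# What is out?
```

Step-by-step execution trace:
1. out starts at 61.
2. try: `process()` calls `fetch()`.
3. `fetch()` evaluates `[][0]`, which raises IndexError; it propagates through process (uncaught).
4. `return 16` in process is not reached; the assignment to out does not complete.
5. `except IndexError` matches → out = 143.
Result: 143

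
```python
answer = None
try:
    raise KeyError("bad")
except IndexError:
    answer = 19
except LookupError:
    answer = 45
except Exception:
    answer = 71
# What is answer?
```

Step-by-step execution trace:
1. `raise KeyError(...)` raises KeyError.
2. `except IndexError` does not match (KeyError is not a subclass of IndexError); skipped.
3. `except LookupError` matches (KeyError is a subclass of LookupError) → answer = 45.
4. `except Exception` is not reached.
Result: 45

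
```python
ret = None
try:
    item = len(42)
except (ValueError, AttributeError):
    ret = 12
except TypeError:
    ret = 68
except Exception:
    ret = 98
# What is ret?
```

Step-by-step execution trace:
1. `item = len(42)` raises TypeError.
2. `except (ValueError, AttributeError)` does not match TypeError; skipped.
3. `except TypeError` matches (exact type match) → ret = 68.
4. `except Exception` is not reached.
Result: 68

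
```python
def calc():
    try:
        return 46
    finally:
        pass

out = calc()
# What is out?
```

Step-by-step execution trace:
1. `calc()` enters try: `return 46` sets pending return value 46.
2. Before returning, `finally: pass` runs (no effect).
3. calc() returns 46 → out = 46.
Result: 46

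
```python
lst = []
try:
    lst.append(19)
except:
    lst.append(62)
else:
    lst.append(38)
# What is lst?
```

Step-by-step execution trace:
1. try: `lst.append(19)` → lst = [19]. No exception raised.
2. `except` is skipped.
3. `else` runs (try completed without exception): `lst.append(38)` → lst = [19, 38].
Result: [19, 38]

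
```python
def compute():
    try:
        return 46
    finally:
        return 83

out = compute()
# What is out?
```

Step-by-step execution trace:
1. `compute()` enters try: `return 46` sets pending return value 46.
2. Before returning, `finally: return 83` runs and overrides the pending return.
3. compute() returns 83 → out = 83.
Result: 83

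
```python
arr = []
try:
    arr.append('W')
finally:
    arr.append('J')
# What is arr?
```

Step-by-step execution trace:
1. try: `arr.append('W')` → arr = ['W'].
2. The try body completes without raising.
3. finally always runs: `arr.append('J')` → arr = ['W', 'J'].
Result: ['W', 'J']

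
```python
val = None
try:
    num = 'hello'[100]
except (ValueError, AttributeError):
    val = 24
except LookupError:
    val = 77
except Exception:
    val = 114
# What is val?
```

Step-by-step execution trace:
1. `num = 'hello'[100]` raises IndexError.
2. `except (ValueError, AttributeError)` does not match IndexError; skipped.
3. `except LookupError` matches (IndexError is a subclass of LookupError) → val = 77.
4. `except Exception` is not reached.
Result: 77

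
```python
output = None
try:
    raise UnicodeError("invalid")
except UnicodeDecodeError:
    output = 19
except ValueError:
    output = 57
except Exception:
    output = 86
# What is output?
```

Step-by-step execution trace:
1. `raise UnicodeError(...)` raises UnicodeError.
2. `except UnicodeDecodeError` does not match (UnicodeError is not a subclass of UnicodeDecodeError); skipped.
3. `except ValueError` matches (UnicodeError is a subclass of ValueError) → output = 57.
4. `except Exception` is not reached.
Result: 57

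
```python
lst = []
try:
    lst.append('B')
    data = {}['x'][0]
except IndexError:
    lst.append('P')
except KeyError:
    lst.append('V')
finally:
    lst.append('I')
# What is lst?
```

Step-by-step execution trace:
1. try: `lst.append('B')` → lst = ['B'].
2. `data = {}['x'][0]` raises KeyError.
3. `except IndexError` does not match KeyError; skipped.
4. `except KeyError` matches → `lst.append('V')` → lst = ['B', 'V'].
5. finally always runs: `lst.append('I')` → lst = ['B', 'V', 'I'].
Result: ['B', 'V', 'I']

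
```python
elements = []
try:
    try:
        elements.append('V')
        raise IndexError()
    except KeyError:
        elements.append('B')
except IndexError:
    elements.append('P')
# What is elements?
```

Step-by-step execution trace:
1. Inner try: `elements.append('V')` → elements = ['V'].
2. `raise IndexError()` raises IndexError.
3. Inner `except KeyError` does not match IndexError; exception propagates to outer try.
4. Outer `except IndexError` matches → `elements.append('P')` → elements = ['V', 'P'].
Result: ['V', 'P']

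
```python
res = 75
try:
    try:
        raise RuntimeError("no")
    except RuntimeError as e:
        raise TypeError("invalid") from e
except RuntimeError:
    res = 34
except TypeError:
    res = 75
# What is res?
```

Step-by-step execution trace:
1. Inner try raises RuntimeError; inner `except RuntimeError as e` catches it.
2. `raise TypeError(...) from e` raises TypeError (RuntimeError is attached as __cause__, but only TypeError is active).
3. Outer `except RuntimeError` does not match TypeError; skipped.
4. Outer `except TypeError` matches → res = 75.
Result: 75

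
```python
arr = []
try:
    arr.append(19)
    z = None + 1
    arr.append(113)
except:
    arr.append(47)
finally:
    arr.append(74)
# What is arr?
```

Step-by-step execution trace:
1. try: `arr.append(19)` → arr = [19].
2. `z = None + 1` raises TypeError; `arr.append(113)` is not reached.
3. bare `except` matches → `arr.append(47)` → arr = [19, 47].
4. finally always runs: `arr.append(74)` → arr = [19, 47, 74].
Result: [19, 47, 74]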